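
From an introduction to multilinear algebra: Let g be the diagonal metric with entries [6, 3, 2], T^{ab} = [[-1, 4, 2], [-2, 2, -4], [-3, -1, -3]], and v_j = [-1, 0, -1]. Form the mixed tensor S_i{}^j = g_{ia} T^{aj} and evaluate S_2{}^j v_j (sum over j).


Step 1: lower the first index. For a diagonal metric, g_{ia} T^{aj} = g_{ii} T^{ij} (no sum on i).
g_{22} = 3
S_2{}^1 = 3 * T^{21} = 3 * -2 = -6
S_2{}^2 = 3 * T^{22} = 3 * 2 = 6
S_2{}^3 = 3 * T^{23} = 3 * -4 = -12
Step 2: contract S_2{}^j with v_j.
S_2{}^1 * v_1 = -6 * -1 = 6
S_2{}^2 * v_2 = 6 * 0 = 0
S_2{}^3 * v_3 = -12 * -1 = 12
Result = 6 + 0 + 12 = 18

18


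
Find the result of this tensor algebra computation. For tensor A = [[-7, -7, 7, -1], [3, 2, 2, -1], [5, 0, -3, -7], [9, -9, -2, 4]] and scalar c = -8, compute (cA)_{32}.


Scalar multiplication: (cA)_{ij} = c * A_{ij}.
c = -8
A_{32} = 0
(cA)_{32} = -8 * 0 = 0

0


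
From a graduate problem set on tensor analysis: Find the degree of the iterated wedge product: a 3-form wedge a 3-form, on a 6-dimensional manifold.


The degree of a wedge product is the sum of the degrees of the individual forms.
Degrees: 3, 3
Total degree = 3 + 3 = 6

6


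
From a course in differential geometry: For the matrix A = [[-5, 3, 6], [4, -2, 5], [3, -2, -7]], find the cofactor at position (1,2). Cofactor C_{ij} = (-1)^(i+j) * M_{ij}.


To find cofactor C_{12}, delete row 1 and column 2.
The resulting 2x2 submatrix is: [[4, 5], [3, -7]]
Minor M_{12} = 4*-7 - 5*3
  = -28 - 15 = -43
Sign = (-1)^(1+2) = (-1)^3 = -1
Cofactor C_{12} = -1 * -43 = 43

43


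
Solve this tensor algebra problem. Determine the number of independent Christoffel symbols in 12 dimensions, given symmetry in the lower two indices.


Christoffel symbols Gamma^k_{ij} are symmetric in i,j, so there are d * d(d+1)/2 independent symbols.
d = 12
d(d+1)/2 = 12 * 13 / 2 = 78
Total = 12 * 78 = 936

936


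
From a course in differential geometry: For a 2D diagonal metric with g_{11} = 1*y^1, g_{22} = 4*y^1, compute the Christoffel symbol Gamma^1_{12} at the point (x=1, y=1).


For a diagonal metric, Gamma^k_{ij} = (1/2) g^{kk} (dg_{ik}/dx_j + dg_{jk}/dx_i - dg_{ij}/dx_k).
The metric is diagonal, so g_{ab} = 0 for a != b.
At the given point: g_{11} = 1, g_{22} = 4
g^{11} = 1/1
dg_{11}/dx_2 = dg_{11}/dx_2 = 1
dg_{21}/dx_1 = 0 (off-diagonal)
dg_{12}/dx_1 = 0 (off-diagonal)
Numerator = 1 + 0 - 0 = 1
Gamma^1_{12} = 1 / (2 * 1) = 1/2

1/2


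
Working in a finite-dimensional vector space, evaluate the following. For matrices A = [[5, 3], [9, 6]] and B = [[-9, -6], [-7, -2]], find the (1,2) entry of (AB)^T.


(AB)^T_{ij} = (AB)_{ji} = sum_k A_{jk} B_{ki}.
For i=1, j=2 we need (AB)_{21}:
A_{21} * B_{11} = 9 * -9 = -81
A_{22} * B_{21} = 6 * -7 = -42
Sum = -81 + -42 = -123

-123


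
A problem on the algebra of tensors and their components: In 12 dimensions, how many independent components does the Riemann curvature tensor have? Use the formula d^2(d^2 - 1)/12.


The Riemann tensor in d dimensions has d^2(d^2 - 1)/12 independent components.
d = 12, so d^2 = 144
d^2 - 1 = 143
d^2(d^2 - 1) = 144 * 143 = 20592
Divide by 12: 20592 / 12 = 1716

1716


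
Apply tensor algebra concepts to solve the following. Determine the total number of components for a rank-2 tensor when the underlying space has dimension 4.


The number of components of a rank-r tensor in d dimensions is d^r.
Here d = 4 and r = 2.
4^2 = 16

16


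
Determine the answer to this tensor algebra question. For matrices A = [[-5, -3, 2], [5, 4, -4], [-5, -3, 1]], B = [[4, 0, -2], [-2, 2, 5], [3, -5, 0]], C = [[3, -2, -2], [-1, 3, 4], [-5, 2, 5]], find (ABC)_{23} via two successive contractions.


(ABC)_{23} = sum_m (AB)_{2m} C_{m3}. First compute row 2 of AB.
(AB)_{21} = 5*4 + 4*-2 + -4*3 = 0
(AB)_{22} = 5*0 + 4*2 + -4*-5 = 28
(AB)_{23} = 5*-2 + 4*5 + -4*0 = 10
Now contract with column 3 of C:
(AB)_{21} * C_{13} = 0 * -2 = 0
(AB)_{22} * C_{23} = 28 * 4 = 112
(AB)_{23} * C_{33} = 10 * 5 = 50
(ABC)_{23} = 0 + 112 + 50 = 162

162


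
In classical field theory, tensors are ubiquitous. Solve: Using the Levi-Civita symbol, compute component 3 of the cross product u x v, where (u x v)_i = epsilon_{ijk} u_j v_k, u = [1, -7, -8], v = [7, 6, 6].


(u x v)_3 = sum_{j,k} epsilon_{3jk} u_j v_k. Only permutations of (1,2,3) contribute; the two non-zero terms are:
eps_{312} u_1 v_2 = 1 * 1 * 6 = 6
eps_{321} u_2 v_1 = -1 * -7 * 7 = 49
(u x v)_3 = 55

55


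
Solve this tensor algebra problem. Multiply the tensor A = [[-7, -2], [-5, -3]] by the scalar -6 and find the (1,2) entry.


Scalar multiplication: (cA)_{ij} = c * A_{ij}.
c = -6
A_{12} = -2
(cA)_{12} = -6 * -2 = 12

12


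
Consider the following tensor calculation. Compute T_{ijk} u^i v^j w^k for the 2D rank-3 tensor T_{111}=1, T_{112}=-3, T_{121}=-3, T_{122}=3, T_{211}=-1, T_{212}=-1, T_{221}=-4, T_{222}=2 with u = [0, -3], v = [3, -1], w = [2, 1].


S = sum over i,j,k of T_{ijk} u_i v_j w_k. Expanding all 8 terms:
T_{111}*u_1*v_1*w_1 = 1*0*3*2 = 0  (running total: 0)
T_{112}*u_1*v_1*w_2 = -3*0*3*1 = 0  (running total: 0)
T_{121}*u_1*v_2*w_1 = -3*0*-1*2 = 0  (running total: 0)
T_{122}*u_1*v_2*w_2 = 3*0*-1*1 = 0  (running total: 0)
T_{211}*u_2*v_1*w_1 = -1*-3*3*2 = 18  (running total: 18)
T_{212}*u_2*v_1*w_2 = -1*-3*3*1 = 9  (running total: 27)
T_{221}*u_2*v_2*w_1 = -4*-3*-1*2 = -24  (running total: 3)
T_{222}*u_2*v_2*w_2 = 2*-3*-1*1 = 6  (running total: 9)
S = 9

9


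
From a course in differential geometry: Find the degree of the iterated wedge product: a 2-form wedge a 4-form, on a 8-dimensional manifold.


The degree of a wedge product is the sum of the degrees of the individual forms.
Degrees: 2, 4
Total degree = 2 + 4 = 6

6


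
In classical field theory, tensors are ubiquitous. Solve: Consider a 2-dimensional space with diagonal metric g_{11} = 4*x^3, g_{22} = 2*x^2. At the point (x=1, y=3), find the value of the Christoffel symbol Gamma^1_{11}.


For a diagonal metric, Gamma^k_{ij} = (1/2) g^{kk} (dg_{ik}/dx_j + dg_{jk}/dx_i - dg_{ij}/dx_k).
The metric is diagonal, so g_{ab} = 0 for a != b.
At the given point: g_{11} = 4, g_{22} = 2
g^{11} = 1/4
dg_{11}/dx_1 = dg_{11}/dx_1 = 12
dg_{11}/dx_1 = dg_{11}/dx_1 = 12
dg_{11}/dx_1 = dg_{11}/dx_1 = 12
Numerator = 12 + 12 - 12 = 12
Gamma^1_{11} = 12 / (2 * 4) = 3/2

3/2


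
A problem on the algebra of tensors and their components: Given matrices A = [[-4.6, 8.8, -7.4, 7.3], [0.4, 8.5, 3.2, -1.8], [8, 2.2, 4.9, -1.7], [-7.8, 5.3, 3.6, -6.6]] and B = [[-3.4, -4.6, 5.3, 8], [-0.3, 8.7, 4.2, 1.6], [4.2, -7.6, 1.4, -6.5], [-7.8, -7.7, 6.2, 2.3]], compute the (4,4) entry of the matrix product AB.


(AB)_{ij} = sum_k A_{ik} B_{kj}.
For i=4, j=4:
A_{41} * B_{14} = -7.8 * 8 = -62.4
A_{42} * B_{24} = 5.3 * 1.6 = 8.48
A_{43} * B_{34} = 3.6 * -6.5 = -23.4
A_{44} * B_{44} = -6.6 * 2.3 = -15.18
Sum = -62.4 + 8.48 + -23.4 + -15.18 = -92.5

-92.5


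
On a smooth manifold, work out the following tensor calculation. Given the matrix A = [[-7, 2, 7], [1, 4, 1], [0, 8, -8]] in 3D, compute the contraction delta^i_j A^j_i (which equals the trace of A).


The contraction (trace) of a rank-2 tensor is the sum of its diagonal elements.
Diagonal entries: A[1,1] = -7, A[2,2] = 4, A[3,3] = -8
Tr(A) = -7 + 4 + -8 = -11

-11


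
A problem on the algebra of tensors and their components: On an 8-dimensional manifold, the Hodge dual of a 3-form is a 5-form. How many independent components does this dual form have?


The Hodge dual of a p-form on an n-dimensional manifold is an (n-p)-form.
n = 8, p = 3, so dual degree = 8 - 3 = 5
The number of components is C(n, n-p) = C(8, 5) = 56

56


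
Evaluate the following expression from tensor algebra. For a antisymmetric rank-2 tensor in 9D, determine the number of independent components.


A antisymmetric rank-2 tensor in d dimensions has d(d-1)/2 independent components.
d = 9
d(d-1)/2 = 9 * 8 / 2 = 72 / 2 = 36

36


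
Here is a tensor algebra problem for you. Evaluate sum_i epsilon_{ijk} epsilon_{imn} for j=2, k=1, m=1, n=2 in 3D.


Using the identity: epsilon_{ijk} epsilon_{imn} = delta_{jm} delta_{kn} - delta_{jn} delta_{km}.
delta_{21} = 0
delta_{12} = 0
delta_{22} = 1
delta_{11} = 1
Result = 0 * 0 - 1 * 1 = 0 - 1 = -1

-1


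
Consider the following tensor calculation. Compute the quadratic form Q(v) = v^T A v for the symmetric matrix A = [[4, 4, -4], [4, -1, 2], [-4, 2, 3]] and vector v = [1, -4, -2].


First compute Av:
(Av)_1 = 4*1 + 4*-4 + -4*-2 = -4
(Av)_2 = 4*1 + -1*-4 + 2*-2 = 4
(Av)_3 = -4*1 + 2*-4 + 3*-2 = -18
Av = [-4, 4, -18]
Then v^T (Av) = 1*-4 + -4*4 + -2*-18
= -4 + -16 + 36 = 16

16


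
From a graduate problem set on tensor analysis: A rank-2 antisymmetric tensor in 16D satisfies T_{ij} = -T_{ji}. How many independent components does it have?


An antisymmetric rank-2 tensor satisfies A_{ij} = -A_{ji}, so diagonal entries are zero.
The independent components are the upper-triangular entries: C(n, 2) = n(n-1)/2.
n = 16
C(16, 2) = 16 * 15 / 2 = 240 / 2 = 120

120


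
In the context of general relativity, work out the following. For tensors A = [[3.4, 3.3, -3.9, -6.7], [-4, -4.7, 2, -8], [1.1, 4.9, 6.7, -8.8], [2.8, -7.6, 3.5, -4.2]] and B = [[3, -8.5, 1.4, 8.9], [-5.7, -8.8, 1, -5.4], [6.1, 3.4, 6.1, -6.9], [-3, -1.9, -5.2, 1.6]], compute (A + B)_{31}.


Tensor addition is component-wise: (A + B)_{ij} = A_{ij} + B_{ij}.
A_{31} = 1.1
B_{31} = 6.1
(A + B)_{31} = 1.1 + 6.1 = 7.2

7.2


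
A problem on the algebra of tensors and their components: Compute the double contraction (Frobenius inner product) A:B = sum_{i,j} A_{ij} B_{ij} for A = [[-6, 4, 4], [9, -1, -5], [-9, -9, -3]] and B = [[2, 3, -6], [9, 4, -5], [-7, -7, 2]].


A:B = sum over all i,j of A_{ij} * B_{ij}.
Row 1: -6*2=-12, 4*3=12, 4*-6=-24 => row sum = -24
Row 2: 9*9=81, -1*4=-4, -5*-5=25 => row sum = 102
Row 3: -9*-7=63, -9*-7=63, -3*2=-6 => row sum = 120
Total = -24 + 102 + 120 = 198

198


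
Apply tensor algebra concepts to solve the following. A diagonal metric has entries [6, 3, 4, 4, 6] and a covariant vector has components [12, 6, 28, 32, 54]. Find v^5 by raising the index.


To raise an index with a diagonal metric: v^i = v_i / g_{ii}.
For index 5: v_5 = 54, g_{55} = 6
v^5 = 54 / 6 = 9

9


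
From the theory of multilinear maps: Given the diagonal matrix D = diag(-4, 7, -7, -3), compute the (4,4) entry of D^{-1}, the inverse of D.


For a diagonal matrix, the inverse has entries (D^{-1})_{ii} = 1/d_{ii}.
The diagonal entries are: d_{11} = -4, d_{22} = 7, d_{33} = -7, d_{44} = -3
We need (D^{-1})_{44} = 1/d_{44} = 1/-3 = -1/3

-1/3


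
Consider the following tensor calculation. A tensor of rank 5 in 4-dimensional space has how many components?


The number of components of a rank-r tensor in d dimensions is d^r.
Here d = 4 and r = 5.
4^5 = 1024

1024


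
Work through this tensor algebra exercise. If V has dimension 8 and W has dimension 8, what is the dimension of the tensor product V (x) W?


The dimension of a tensor product is the product of dimensions.
dim(V) = 8, dim(W) = 8
dim(V (x) W) = 8 * 8 = 64

64


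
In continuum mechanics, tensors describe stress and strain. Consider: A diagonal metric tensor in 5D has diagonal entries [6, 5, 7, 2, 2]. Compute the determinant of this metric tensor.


For a diagonal metric, the determinant is the product of diagonal entries.
Diagonal entries: 6, 5, 7, 2, 2
det(g) = 6 * 5 * 7 * 2 * 2 = 840

840


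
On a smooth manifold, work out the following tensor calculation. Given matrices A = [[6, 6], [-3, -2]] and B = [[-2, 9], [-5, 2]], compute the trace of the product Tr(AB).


Tr(AB) = sum_i (AB)_{ii} where (AB)_{ii} = sum_k A_{ik} B_{ki}.
(AB)_{11} = 6*-2 + 6*-5 = -42
(AB)_{22} = -3*9 + -2*2 = -31
Tr(AB) = -42 + -31 = -73

-73


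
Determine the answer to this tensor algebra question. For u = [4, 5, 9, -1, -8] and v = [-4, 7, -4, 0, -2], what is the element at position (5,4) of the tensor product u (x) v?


The outer product entry T_{ij} = u_i * v_j.
We need i=5, j=4.
u_5 = -8, v_4 = 0
T_{5,4} = -8 * 0 = 0

0


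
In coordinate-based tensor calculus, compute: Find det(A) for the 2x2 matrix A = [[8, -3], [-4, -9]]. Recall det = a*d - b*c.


For a 2x2 matrix [[a, b], [c, d]], det = a*d - b*c.
a = 8, b = -3, c = -4, d = -9
a*d = 8 * -9 = -72
b*c = -3 * -4 = 12
det = -72 - 12 = -84

-84


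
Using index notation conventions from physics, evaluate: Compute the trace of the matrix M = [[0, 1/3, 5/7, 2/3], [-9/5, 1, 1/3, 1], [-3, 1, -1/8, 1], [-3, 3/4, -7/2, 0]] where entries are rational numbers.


The trace is the sum of diagonal entries.
Diagonal: M[1,1] = 0, M[2,2] = 1, M[3,3] = -1/8, M[4,4] = 0
Tr(M) = 0 + 1 + -1/8 + 0
Computing step by step:
After adding M[1,1]: 0
After adding M[2,2]: 1
After adding M[3,3]: 7/8
After adding M[4,4]: 7/8
Tr(M) = 7/8

7/8


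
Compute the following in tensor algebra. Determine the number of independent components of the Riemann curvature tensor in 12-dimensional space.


The Riemann tensor in d dimensions has d^2(d^2 - 1)/12 independent components.
d = 12, so d^2 = 144
d^2 - 1 = 143
d^2(d^2 - 1) = 144 * 143 = 20592
Divide by 12: 20592 / 12 = 1716

1716


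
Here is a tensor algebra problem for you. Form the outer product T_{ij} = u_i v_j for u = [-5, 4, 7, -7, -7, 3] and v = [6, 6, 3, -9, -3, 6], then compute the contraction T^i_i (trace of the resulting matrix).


The outer product gives T_{ij} = u_i v_j.
The trace (contraction) is Tr(T) = sum_i T_{ii} = sum_i u_i v_i.
Diagonal entries:
T_{11} = u_1 * v_1 = -5 * 6 = -30
T_{22} = u_2 * v_2 = 4 * 6 = 24
T_{33} = u_3 * v_3 = 7 * 3 = 21
T_{44} = u_4 * v_4 = -7 * -9 = 63
T_{55} = u_5 * v_5 = -7 * -3 = 21
T_{66} = u_6 * v_6 = 3 * 6 = 18
Tr(T) = -30 + 24 + 21 + 63 + 21 + 18 = 117

117


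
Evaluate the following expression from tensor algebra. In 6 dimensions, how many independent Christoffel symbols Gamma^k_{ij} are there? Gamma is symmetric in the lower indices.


Christoffel symbols Gamma^k_{ij} are symmetric in i,j, so there are d * d(d+1)/2 independent symbols.
d = 6
d(d+1)/2 = 6 * 7 / 2 = 21
Total = 6 * 21 = 126

126


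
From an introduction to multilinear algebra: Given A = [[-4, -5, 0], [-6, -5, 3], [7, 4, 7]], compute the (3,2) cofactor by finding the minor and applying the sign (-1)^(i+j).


To find cofactor C_{32}, delete row 3 and column 2.
The resulting 2x2 submatrix is: [[-4, 0], [-6, 3]]
Minor M_{32} = -4*3 - 0*-6
  = -12 - 0 = -12
Sign = (-1)^(3+2) = (-1)^5 = -1
Cofactor C_{32} = -1 * -12 = 12

12


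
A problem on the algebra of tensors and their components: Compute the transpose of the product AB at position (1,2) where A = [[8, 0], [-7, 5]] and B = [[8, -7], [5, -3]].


(AB)^T_{ij} = (AB)_{ji} = sum_k A_{jk} B_{ki}.
For i=1, j=2 we need (AB)_{21}:
A_{21} * B_{11} = -7 * 8 = -56
A_{22} * B_{21} = 5 * 5 = 25
Sum = -56 + 25 = -31

-31


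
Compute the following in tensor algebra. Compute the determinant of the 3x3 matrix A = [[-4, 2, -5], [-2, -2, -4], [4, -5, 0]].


Expanding along the first row, det(A) = a11*M_11 - a12*M_12 + a13*M_13, where M_1j is the (1,j) minor.
Minor M_11 = -2*0 - -4*-5 = -20
Minor M_12 = -2*0 - -4*4 = 16
Minor M_13 = -2*-5 - -2*4 = 18
det = -4*(-20) - 2*(16) + -5*(18)
    = 80 - 32 + -90
    = -42

-42


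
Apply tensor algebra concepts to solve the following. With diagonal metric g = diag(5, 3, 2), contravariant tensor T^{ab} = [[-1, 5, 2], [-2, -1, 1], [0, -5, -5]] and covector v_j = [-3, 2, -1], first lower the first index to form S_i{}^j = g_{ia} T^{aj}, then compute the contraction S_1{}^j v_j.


Step 1: lower the first index. For a diagonal metric, g_{ia} T^{aj} = g_{ii} T^{ij} (no sum on i).
g_{11} = 5
S_1{}^1 = 5 * T^{11} = 5 * -1 = -5
S_1{}^2 = 5 * T^{12} = 5 * 5 = 25
S_1{}^3 = 5 * T^{13} = 5 * 2 = 10
Step 2: contract S_1{}^j with v_j.
S_1{}^1 * v_1 = -5 * -3 = 15
S_1{}^2 * v_2 = 25 * 2 = 50
S_1{}^3 * v_3 = 10 * -1 = -10
Result = 15 + 50 + -10 = 55

55


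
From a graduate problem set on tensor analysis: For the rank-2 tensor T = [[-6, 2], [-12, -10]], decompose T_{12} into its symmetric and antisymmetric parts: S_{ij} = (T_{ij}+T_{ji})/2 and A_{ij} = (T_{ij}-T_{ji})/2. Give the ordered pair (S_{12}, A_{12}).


T_{12} = 2
T_{21} = -12
S_{12} = (2 + -12)/2 = -10/2 = -5
A_{12} = (2 - -12)/2 = 14/2 = 7
Check: S + A = -5 + 7 = 2 = T_{12}.

(-5, 7)


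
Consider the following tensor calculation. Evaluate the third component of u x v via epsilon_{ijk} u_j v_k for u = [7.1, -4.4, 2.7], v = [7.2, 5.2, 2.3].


(u x v)_3 = sum_{j,k} epsilon_{3jk} u_j v_k. Only permutations of (1,2,3) contribute; the two non-zero terms are:
eps_{312} u_1 v_2 = 1 * 7.1 * 5.2 = 36.92
eps_{321} u_2 v_1 = -1 * -4.4 * 7.2 = 31.68
(u x v)_3 = 68.6

68.6


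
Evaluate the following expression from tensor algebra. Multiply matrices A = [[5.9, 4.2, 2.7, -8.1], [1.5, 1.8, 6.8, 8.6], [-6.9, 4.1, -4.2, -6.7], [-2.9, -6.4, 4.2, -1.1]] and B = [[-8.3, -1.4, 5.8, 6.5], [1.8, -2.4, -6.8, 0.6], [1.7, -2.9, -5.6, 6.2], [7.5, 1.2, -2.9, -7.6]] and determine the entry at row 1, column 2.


(AB)_{ij} = sum_k A_{ik} B_{kj}.
For i=1, j=2:
A_{11} * B_{12} = 5.9 * -1.4 = -8.26
A_{12} * B_{22} = 4.2 * -2.4 = -10.08
A_{13} * B_{32} = 2.7 * -2.9 = -7.83
A_{14} * B_{42} = -8.1 * 1.2 = -9.72
Sum = -8.26 + -10.08 + -7.83 + -9.72 = -35.89

-35.89


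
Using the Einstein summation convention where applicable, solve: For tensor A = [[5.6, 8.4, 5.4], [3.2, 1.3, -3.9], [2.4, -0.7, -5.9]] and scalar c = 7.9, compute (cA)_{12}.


Scalar multiplication: (cA)_{ij} = c * A_{ij}.
c = 7.9
A_{12} = 8.4
(cA)_{12} = 7.9 * 8.4 = 66.36

66.36


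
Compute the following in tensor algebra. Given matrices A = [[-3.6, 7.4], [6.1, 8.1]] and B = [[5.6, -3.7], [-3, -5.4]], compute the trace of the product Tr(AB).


Tr(AB) = sum_i (AB)_{ii} where (AB)_{ii} = sum_k A_{ik} B_{ki}.
(AB)_{11} = -3.6*5.6 + 7.4*-3 = -42.36
(AB)_{22} = 6.1*-3.7 + 8.1*-5.4 = -66.31
Tr(AB) = -42.36 + -66.31 = -108.67

-108.67


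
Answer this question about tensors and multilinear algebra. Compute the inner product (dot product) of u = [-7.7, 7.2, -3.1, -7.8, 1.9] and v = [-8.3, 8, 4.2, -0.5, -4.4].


The inner product u . v = sum of u_i * v_i.
Term-by-term: -7.7 * -8.3, 7.2 * 8, -3.1 * 4.2, -7.8 * -0.5, 1.9 * -4.4
Products: 63.91, 57.6, -13.02, 3.9, -8.36
Sum = 63.91 + 57.6 + -13.02 + 3.9 + -8.36 = 104.03

104.03


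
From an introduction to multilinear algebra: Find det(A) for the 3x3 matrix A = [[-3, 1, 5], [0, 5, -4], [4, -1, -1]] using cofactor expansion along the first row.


Expanding along the first row, det(A) = a11*M_11 - a12*M_12 + a13*M_13, where M_1j is the (1,j) minor.
Minor M_11 = 5*-1 - -4*-1 = -9
Minor M_12 = 0*-1 - -4*4 = 16
Minor M_13 = 0*-1 - 5*4 = -20
det = -3*(-9) - 1*(16) + 5*(-20)
    = 27 - 16 + -100
    = -89

-89


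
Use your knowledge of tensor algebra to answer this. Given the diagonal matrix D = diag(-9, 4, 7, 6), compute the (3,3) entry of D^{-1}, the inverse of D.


For a diagonal matrix, the inverse has entries (D^{-1})_{ii} = 1/d_{ii}.
The diagonal entries are: d_{11} = -9, d_{22} = 4, d_{33} = 7, d_{44} = 6
We need (D^{-1})_{33} = 1/d_{33} = 1/7 = 1/7

1/7


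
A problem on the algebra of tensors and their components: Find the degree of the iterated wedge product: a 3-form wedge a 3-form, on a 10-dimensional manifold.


The degree of a wedge product is the sum of the degrees of the individual forms.
Degrees: 3, 3
Total degree = 3 + 3 = 6

6


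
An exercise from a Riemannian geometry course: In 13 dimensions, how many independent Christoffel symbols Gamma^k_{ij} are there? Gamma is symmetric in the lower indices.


Christoffel symbols Gamma^k_{ij} are symmetric in i,j, so there are d * d(d+1)/2 independent symbols.
d = 13
d(d+1)/2 = 13 * 14 / 2 = 91
Total = 13 * 91 = 1183

1183


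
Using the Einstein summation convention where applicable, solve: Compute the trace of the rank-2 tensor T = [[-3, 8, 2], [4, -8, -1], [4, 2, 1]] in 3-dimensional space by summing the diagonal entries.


The contraction (trace) of a rank-2 tensor is the sum of its diagonal elements.
Diagonal entries: A[1,1] = -3, A[2,2] = -8, A[3,3] = 1
Tr(A) = -3 + -8 + 1 = -10

-10


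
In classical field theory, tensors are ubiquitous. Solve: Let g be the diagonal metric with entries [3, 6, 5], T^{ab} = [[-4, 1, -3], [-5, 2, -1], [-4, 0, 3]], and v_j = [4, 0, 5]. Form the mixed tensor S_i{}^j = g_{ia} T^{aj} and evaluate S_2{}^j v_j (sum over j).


Step 1: lower the first index. For a diagonal metric, g_{ia} T^{aj} = g_{ii} T^{ij} (no sum on i).
g_{22} = 6
S_2{}^1 = 6 * T^{21} = 6 * -5 = -30
S_2{}^2 = 6 * T^{22} = 6 * 2 = 12
S_2{}^3 = 6 * T^{23} = 6 * -1 = -6
Step 2: contract S_2{}^j with v_j.
S_2{}^1 * v_1 = -30 * 4 = -120
S_2{}^2 * v_2 = 12 * 0 = 0
S_2{}^3 * v_3 = -6 * 5 = -30
Result = -120 + 0 + -30 = -150

-150


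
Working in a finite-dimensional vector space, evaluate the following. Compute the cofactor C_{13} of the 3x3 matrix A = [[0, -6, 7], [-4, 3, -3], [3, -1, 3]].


To find cofactor C_{13}, delete row 1 and column 3.
The resulting 2x2 submatrix is: [[-4, 3], [3, -1]]
Minor M_{13} = -4*-1 - 3*3
  = 4 - 9 = -5
Sign = (-1)^(1+3) = (-1)^4 = 1
Cofactor C_{13} = 1 * -5 = -5

-5


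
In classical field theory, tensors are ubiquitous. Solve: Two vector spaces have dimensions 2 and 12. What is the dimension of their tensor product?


The dimension of a tensor product is the product of dimensions.
dim(V) = 2, dim(W) = 12
dim(V (x) W) = 2 * 12 = 24

24


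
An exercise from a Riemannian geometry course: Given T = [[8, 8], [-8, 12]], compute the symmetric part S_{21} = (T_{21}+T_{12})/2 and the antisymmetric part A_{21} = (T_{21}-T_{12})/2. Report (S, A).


T_{21} = -8
T_{12} = 8
S_{21} = (-8 + 8)/2 = 0/2 = 0
A_{21} = (-8 - 8)/2 = -16/2 = -8
Check: S + A = 0 + -8 = -8 = T_{21}.

(0, -8)


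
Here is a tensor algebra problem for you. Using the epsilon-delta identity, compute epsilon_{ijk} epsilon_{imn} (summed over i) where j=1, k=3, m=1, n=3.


Using the identity: epsilon_{ijk} epsilon_{imn} = delta_{jm} delta_{kn} - delta_{jn} delta_{km}.
delta_{11} = 1
delta_{33} = 1
delta_{13} = 0
delta_{31} = 0
Result = 1 * 1 - 0 * 0 = 1 - 0 = 1

1


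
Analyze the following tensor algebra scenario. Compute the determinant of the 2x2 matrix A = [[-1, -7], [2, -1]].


For a 2x2 matrix [[a, b], [c, d]], det = a*d - b*c.
a = -1, b = -7, c = 2, d = -1
a*d = -1 * -1 = 1
b*c = -7 * 2 = -14
det = 1 - -14 = 15

15


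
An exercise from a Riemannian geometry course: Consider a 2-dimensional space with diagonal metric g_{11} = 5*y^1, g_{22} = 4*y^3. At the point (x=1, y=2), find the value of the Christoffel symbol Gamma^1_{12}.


For a diagonal metric, Gamma^k_{ij} = (1/2) g^{kk} (dg_{ik}/dx_j + dg_{jk}/dx_i - dg_{ij}/dx_k).
The metric is diagonal, so g_{ab} = 0 for a != b.
At the given point: g_{11} = 10, g_{22} = 32
g^{11} = 1/10
dg_{11}/dx_2 = dg_{11}/dx_2 = 5
dg_{21}/dx_1 = 0 (off-diagonal)
dg_{12}/dx_1 = 0 (off-diagonal)
Numerator = 5 + 0 - 0 = 5
Gamma^1_{12} = 5 / (2 * 10) = 1/4

1/4


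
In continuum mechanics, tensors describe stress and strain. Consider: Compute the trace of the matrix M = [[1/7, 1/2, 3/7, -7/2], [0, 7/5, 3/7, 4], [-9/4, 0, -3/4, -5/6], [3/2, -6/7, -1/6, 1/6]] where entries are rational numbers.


The trace is the sum of diagonal entries.
Diagonal: M[1,1] = 1/7, M[2,2] = 7/5, M[3,3] = -3/4, M[4,4] = 1/6
Tr(M) = 1/7 + 7/5 + -3/4 + 1/6
Computing step by step:
After adding M[1,1]: 1/7
After adding M[2,2]: 54/35
After adding M[3,3]: 111/140
After adding M[4,4]: 403/420
Tr(M) = 403/420

403/420


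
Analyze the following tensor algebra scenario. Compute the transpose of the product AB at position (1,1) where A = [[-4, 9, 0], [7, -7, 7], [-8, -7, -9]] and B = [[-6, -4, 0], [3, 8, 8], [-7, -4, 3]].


(AB)^T_{ij} = (AB)_{ji} = sum_k A_{jk} B_{ki}.
For i=1, j=1 we need (AB)_{11}:
A_{11} * B_{11} = -4 * -6 = 24
A_{12} * B_{21} = 9 * 3 = 27
A_{13} * B_{31} = 0 * -7 = 0
Sum = 24 + 27 + 0 = 51

51


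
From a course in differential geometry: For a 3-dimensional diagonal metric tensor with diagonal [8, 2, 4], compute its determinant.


For a diagonal metric, the determinant is the product of diagonal entries.
Diagonal entries: 8, 2, 4
det(g) = 8 * 2 * 4 = 64

64


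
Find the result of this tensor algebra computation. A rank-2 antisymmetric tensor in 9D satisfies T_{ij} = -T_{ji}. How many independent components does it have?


An antisymmetric rank-2 tensor satisfies A_{ij} = -A_{ji}, so diagonal entries are zero.
The independent components are the upper-triangular entries: C(n, 2) = n(n-1)/2.
n = 9
C(9, 2) = 9 * 8 / 2 = 72 / 2 = 36

36


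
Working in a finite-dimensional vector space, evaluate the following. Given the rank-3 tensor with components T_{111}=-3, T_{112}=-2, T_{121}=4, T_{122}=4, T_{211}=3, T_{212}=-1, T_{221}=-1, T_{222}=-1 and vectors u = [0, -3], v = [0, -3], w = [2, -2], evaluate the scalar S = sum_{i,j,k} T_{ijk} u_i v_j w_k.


S = sum over i,j,k of T_{ijk} u_i v_j w_k. Expanding all 8 terms:
T_{111}*u_1*v_1*w_1 = -3*0*0*2 = 0  (running total: 0)
T_{112}*u_1*v_1*w_2 = -2*0*0*-2 = 0  (running total: 0)
T_{121}*u_1*v_2*w_1 = 4*0*-3*2 = 0  (running total: 0)
T_{122}*u_1*v_2*w_2 = 4*0*-3*-2 = 0  (running total: 0)
T_{211}*u_2*v_1*w_1 = 3*-3*0*2 = 0  (running total: 0)
T_{212}*u_2*v_1*w_2 = -1*-3*0*-2 = 0  (running total: 0)
T_{221}*u_2*v_2*w_1 = -1*-3*-3*2 = -18  (running total: -18)
T_{222}*u_2*v_2*w_2 = -1*-3*-3*-2 = 18  (running total: 0)
S = 0

0


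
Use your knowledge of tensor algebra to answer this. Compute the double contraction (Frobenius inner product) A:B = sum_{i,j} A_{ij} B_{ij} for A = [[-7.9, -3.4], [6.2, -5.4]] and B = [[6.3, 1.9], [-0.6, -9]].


A:B = sum over all i,j of A_{ij} * B_{ij}.
Row 1: -7.9*6.3=-49.77, -3.4*1.9=-6.46 => row sum = -56.23
Row 2: 6.2*-0.6=-3.72, -5.4*-9=48.6 => row sum = 44.88
Total = -56.23 + 44.88 = -11.35

-11.35


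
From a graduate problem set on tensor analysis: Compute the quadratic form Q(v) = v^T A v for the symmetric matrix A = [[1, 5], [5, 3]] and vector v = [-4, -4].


First compute Av:
(Av)_1 = 1*-4 + 5*-4 = -24
(Av)_2 = 5*-4 + 3*-4 = -32
Av = [-24, -32]
Then v^T (Av) = -4*-24 + -4*-32
= 96 + 128 = 224

224


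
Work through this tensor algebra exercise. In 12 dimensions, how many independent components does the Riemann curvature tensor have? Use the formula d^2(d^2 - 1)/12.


The Riemann tensor in d dimensions has d^2(d^2 - 1)/12 independent components.
d = 12, so d^2 = 144
d^2 - 1 = 143
d^2(d^2 - 1) = 144 * 143 = 20592
Divide by 12: 20592 / 12 = 1716

1716


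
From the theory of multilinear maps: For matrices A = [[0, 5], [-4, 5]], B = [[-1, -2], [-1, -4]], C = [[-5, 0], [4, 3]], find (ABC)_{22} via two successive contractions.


(ABC)_{22} = sum_m (AB)_{2m} C_{m2}. First compute row 2 of AB.
(AB)_{21} = -4*-1 + 5*-1 = -1
(AB)_{22} = -4*-2 + 5*-4 = -12
Now contract with column 2 of C:
(AB)_{21} * C_{12} = -1 * 0 = 0
(AB)_{22} * C_{22} = -12 * 3 = -36
(ABC)_{22} = 0 + -36 = -36

-36


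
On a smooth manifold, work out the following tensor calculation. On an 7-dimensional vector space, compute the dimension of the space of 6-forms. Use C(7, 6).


The dimension of the space of p-forms on an n-dimensional space is C(n, p).
n = 7, p = 6
C(7, 6) = 7! / (6! * 1!) = 7

7


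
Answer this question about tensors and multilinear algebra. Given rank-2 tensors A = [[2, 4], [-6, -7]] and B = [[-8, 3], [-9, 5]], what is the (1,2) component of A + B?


Tensor addition is component-wise: (A + B)_{ij} = A_{ij} + B_{ij}.
A_{12} = 4
B_{12} = 3
(A + B)_{12} = 4 + 3 = 7

7


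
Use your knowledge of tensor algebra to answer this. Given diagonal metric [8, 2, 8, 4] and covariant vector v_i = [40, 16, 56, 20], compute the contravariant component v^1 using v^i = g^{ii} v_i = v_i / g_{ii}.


To raise an index with a diagonal metric: v^i = v_i / g_{ii}.
For index 1: v_1 = 40, g_{11} = 8
v^1 = 40 / 8 = 5

5


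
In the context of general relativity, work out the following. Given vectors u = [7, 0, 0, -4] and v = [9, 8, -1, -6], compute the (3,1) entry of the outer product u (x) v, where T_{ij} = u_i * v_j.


The outer product entry T_{ij} = u_i * v_j.
We need i=3, j=1.
u_3 = 0, v_1 = 9
T_{3,1} = 0 * 9 = 0

0


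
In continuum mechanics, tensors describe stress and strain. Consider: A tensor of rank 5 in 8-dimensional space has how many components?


The number of components of a rank-r tensor in d dimensions is d^r.
Here d = 8 and r = 5.
8^5 = 32768

32768


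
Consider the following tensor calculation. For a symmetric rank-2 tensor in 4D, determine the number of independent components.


A symmetric rank-2 tensor in d dimensions has d(d+1)/2 independent components.
d = 4
d(d+1)/2 = 4 * 5 / 2 = 20 / 2 = 10

10


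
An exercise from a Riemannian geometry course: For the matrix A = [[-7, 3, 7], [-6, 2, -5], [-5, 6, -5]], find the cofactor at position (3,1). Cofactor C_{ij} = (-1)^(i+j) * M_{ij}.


To find cofactor C_{31}, delete row 3 and column 1.
The resulting 2x2 submatrix is: [[3, 7], [2, -5]]
Minor M_{31} = 3*-5 - 7*2
  = -15 - 14 = -29
Sign = (-1)^(3+1) = (-1)^4 = 1
Cofactor C_{31} = 1 * -29 = -29

-29


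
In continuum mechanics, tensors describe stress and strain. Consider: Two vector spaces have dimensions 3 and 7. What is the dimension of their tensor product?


The dimension of a tensor product is the product of dimensions.
dim(V) = 3, dim(W) = 7
dim(V (x) W) = 3 * 7 = 21

21


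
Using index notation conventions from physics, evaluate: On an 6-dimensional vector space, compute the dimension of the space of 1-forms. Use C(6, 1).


The dimension of the space of p-forms on an n-dimensional space is C(n, p).
n = 6, p = 1
C(6, 1) = 6! / (1! * 5!) = 6

6


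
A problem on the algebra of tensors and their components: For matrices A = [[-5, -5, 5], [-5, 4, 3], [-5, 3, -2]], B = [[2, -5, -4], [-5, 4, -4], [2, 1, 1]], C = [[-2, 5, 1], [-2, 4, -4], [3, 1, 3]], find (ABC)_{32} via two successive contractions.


(ABC)_{32} = sum_m (AB)_{3m} C_{m2}. First compute row 3 of AB.
(AB)_{31} = -5*2 + 3*-5 + -2*2 = -29
(AB)_{32} = -5*-5 + 3*4 + -2*1 = 35
(AB)_{33} = -5*-4 + 3*-4 + -2*1 = 6
Now contract with column 2 of C:
(AB)_{31} * C_{12} = -29 * 5 = -145
(AB)_{32} * C_{22} = 35 * 4 = 140
(AB)_{33} * C_{32} = 6 * 1 = 6
(ABC)_{32} = -145 + 140 + 6 = 1

1


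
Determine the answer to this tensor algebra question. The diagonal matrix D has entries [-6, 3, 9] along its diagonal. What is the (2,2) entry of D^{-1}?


For a diagonal matrix, the inverse has entries (D^{-1})_{ii} = 1/d_{ii}.
The diagonal entries are: d_{11} = -6, d_{22} = 3, d_{33} = 9
We need (D^{-1})_{22} = 1/d_{22} = 1/3 = 1/3

1/3


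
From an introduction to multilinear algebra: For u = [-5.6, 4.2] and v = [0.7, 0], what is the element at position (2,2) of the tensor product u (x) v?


The outer product entry T_{ij} = u_i * v_j.
We need i=2, j=2.
u_2 = 4.2, v_2 = 0
T_{2,2} = 4.2 * 0 = 0

0


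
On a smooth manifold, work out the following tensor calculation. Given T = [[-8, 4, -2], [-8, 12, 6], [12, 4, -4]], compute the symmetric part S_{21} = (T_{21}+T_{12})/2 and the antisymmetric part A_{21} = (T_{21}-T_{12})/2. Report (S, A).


T_{21} = -8
T_{12} = 4
S_{21} = (-8 + 4)/2 = -4/2 = -2
A_{21} = (-8 - 4)/2 = -12/2 = -6
Check: S + A = -2 + -6 = -8 = T_{21}.

(-2, -6)


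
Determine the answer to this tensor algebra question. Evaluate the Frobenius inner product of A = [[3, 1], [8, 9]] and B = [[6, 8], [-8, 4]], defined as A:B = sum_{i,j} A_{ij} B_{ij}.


A:B = sum over all i,j of A_{ij} * B_{ij}.
Row 1: 3*6=18, 1*8=8 => row sum = 26
Row 2: 8*-8=-64, 9*4=36 => row sum = -28
Total = 26 + -28 = -2

-2


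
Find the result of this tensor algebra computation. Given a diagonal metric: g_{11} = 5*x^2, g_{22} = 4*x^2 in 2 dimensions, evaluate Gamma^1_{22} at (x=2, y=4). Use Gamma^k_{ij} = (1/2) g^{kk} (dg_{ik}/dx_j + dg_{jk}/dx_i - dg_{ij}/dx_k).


For a diagonal metric, Gamma^k_{ij} = (1/2) g^{kk} (dg_{ik}/dx_j + dg_{jk}/dx_i - dg_{ij}/dx_k).
The metric is diagonal, so g_{ab} = 0 for a != b.
At the given point: g_{11} = 20, g_{22} = 16
g^{11} = 1/20
dg_{21}/dx_2 = 0 (off-diagonal)
dg_{21}/dx_2 = 0 (off-diagonal)
dg_{22}/dx_1 = dg_{22}/dx_1 = 16
Numerator = 0 + 0 - 16 = -16
Gamma^1_{22} = -16 / (2 * 20) = -2/5

-2/5


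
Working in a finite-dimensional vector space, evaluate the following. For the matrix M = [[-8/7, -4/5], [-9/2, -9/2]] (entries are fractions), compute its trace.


The trace is the sum of diagonal entries.
Diagonal: M[1,1] = -8/7, M[2,2] = -9/2
Tr(M) = -8/7 + -9/2
Computing step by step:
After adding M[1,1]: -8/7
After adding M[2,2]: -79/14
Tr(M) = -79/14

-79/14


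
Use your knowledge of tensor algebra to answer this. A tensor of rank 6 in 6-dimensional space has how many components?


The number of components of a rank-r tensor in d dimensions is d^r.
Here d = 6 and r = 6.
6^6 = 46656

46656


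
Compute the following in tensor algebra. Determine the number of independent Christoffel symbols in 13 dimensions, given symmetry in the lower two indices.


Christoffel symbols Gamma^k_{ij} are symmetric in i,j, so there are d * d(d+1)/2 independent symbols.
d = 13
d(d+1)/2 = 13 * 14 / 2 = 91
Total = 13 * 91 = 1183

1183


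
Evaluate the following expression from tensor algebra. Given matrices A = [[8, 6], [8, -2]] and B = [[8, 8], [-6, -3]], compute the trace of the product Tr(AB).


Tr(AB) = sum_i (AB)_{ii} where (AB)_{ii} = sum_k A_{ik} B_{ki}.
(AB)_{11} = 8*8 + 6*-6 = 28
(AB)_{22} = 8*8 + -2*-3 = 70
Tr(AB) = 28 + 70 = 98

98


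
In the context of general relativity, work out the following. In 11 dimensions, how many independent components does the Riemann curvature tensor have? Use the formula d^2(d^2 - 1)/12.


The Riemann tensor in d dimensions has d^2(d^2 - 1)/12 independent components.
d = 11, so d^2 = 121
d^2 - 1 = 120
d^2(d^2 - 1) = 121 * 120 = 14520
Divide by 12: 14520 / 12 = 1210

1210


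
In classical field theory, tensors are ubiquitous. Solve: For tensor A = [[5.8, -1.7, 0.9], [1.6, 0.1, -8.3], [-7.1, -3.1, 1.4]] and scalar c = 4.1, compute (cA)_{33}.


Scalar multiplication: (cA)_{ij} = c * A_{ij}.
c = 4.1
A_{33} = 1.4
(cA)_{33} = 4.1 * 1.4 = 5.74

5.74


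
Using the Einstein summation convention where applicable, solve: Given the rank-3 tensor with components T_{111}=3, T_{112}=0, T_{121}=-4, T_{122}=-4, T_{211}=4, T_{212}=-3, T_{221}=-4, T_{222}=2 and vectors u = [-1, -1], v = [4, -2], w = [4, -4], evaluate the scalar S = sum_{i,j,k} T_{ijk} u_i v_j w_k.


S = sum over i,j,k of T_{ijk} u_i v_j w_k. Expanding all 8 terms:
T_{111}*u_1*v_1*w_1 = 3*-1*4*4 = -48  (running total: -48)
T_{112}*u_1*v_1*w_2 = 0*-1*4*-4 = 0  (running total: -48)
T_{121}*u_1*v_2*w_1 = -4*-1*-2*4 = -32  (running total: -80)
T_{122}*u_1*v_2*w_2 = -4*-1*-2*-4 = 32  (running total: -48)
T_{211}*u_2*v_1*w_1 = 4*-1*4*4 = -64  (running total: -112)
T_{212}*u_2*v_1*w_2 = -3*-1*4*-4 = -48  (running total: -160)
T_{221}*u_2*v_2*w_1 = -4*-1*-2*4 = -32  (running total: -192)
T_{222}*u_2*v_2*w_2 = 2*-1*-2*-4 = -16  (running total: -208)
S = -208

-208


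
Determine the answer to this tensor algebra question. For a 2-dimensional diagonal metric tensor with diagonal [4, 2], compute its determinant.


For a diagonal metric, the determinant is the product of diagonal entries.
Diagonal entries: 4, 2
det(g) = 4 * 2 = 8

8


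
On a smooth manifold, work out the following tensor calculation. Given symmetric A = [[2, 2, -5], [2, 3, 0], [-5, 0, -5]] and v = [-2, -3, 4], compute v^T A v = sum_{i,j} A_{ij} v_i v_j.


First compute Av:
(Av)_1 = 2*-2 + 2*-3 + -5*4 = -30
(Av)_2 = 2*-2 + 3*-3 + 0*4 = -13
(Av)_3 = -5*-2 + 0*-3 + -5*4 = -10
Av = [-30, -13, -10]
Then v^T (Av) = -2*-30 + -3*-13 + 4*-10
= 60 + 39 + -40 = 59

59


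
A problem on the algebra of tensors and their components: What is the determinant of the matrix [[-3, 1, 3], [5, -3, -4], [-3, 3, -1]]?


Expanding along the first row, det(A) = a11*M_11 - a12*M_12 + a13*M_13, where M_1j is the (1,j) minor.
Minor M_11 = -3*-1 - -4*3 = 15
Minor M_12 = 5*-1 - -4*-3 = -17
Minor M_13 = 5*3 - -3*-3 = 6
det = -3*(15) - 1*(-17) + 3*(6)
    = -45 - -17 + 18
    = -10

-10


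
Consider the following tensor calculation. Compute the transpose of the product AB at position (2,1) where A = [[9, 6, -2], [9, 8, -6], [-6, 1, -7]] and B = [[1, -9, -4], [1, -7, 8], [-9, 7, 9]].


(AB)^T_{ij} = (AB)_{ji} = sum_k A_{jk} B_{ki}.
For i=2, j=1 we need (AB)_{12}:
A_{11} * B_{12} = 9 * -9 = -81
A_{12} * B_{22} = 6 * -7 = -42
A_{13} * B_{32} = -2 * 7 = -14
Sum = -81 + -42 + -14 = -137

-137


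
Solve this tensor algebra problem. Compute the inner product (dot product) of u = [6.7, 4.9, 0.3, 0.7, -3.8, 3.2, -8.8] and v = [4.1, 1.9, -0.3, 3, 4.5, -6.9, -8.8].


The inner product u . v = sum of u_i * v_i.
Term-by-term: 6.7 * 4.1, 4.9 * 1.9, 0.3 * -0.3, 0.7 * 3, -3.8 * 4.5, 3.2 * -6.9, -8.8 * -8.8
Products: 27.47, 9.31, -0.09, 2.1, -17.1, -22.08, 77.44
Sum = 27.47 + 9.31 + -0.09 + 2.1 + -17.1 + -22.08 + 77.44 = 77.05

77.05


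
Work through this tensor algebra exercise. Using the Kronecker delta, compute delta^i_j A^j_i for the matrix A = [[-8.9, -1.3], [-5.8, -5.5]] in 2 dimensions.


The contraction (trace) of a rank-2 tensor is the sum of its diagonal elements.
Diagonal entries: A[1,1] = -8.9, A[2,2] = -5.5
Tr(A) = -8.9 + -5.5 = -14.4

-14.4


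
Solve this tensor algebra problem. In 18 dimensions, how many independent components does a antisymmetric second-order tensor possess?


A antisymmetric rank-2 tensor in d dimensions has d(d-1)/2 independent components.
d = 18
d(d-1)/2 = 18 * 17 / 2 = 306 / 2 = 153

153


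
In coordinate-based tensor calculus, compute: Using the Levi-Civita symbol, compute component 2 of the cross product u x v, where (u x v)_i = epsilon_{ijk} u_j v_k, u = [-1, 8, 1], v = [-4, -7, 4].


(u x v)_2 = sum_{j,k} epsilon_{2jk} u_j v_k. Only permutations of (1,2,3) contribute; the two non-zero terms are:
eps_{213} u_1 v_3 = -1 * -1 * 4 = 4
eps_{231} u_3 v_1 = 1 * 1 * -4 = -4
(u x v)_2 = 0

0


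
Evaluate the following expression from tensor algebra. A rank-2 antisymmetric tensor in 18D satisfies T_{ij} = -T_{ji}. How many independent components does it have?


An antisymmetric rank-2 tensor satisfies A_{ij} = -A_{ji}, so diagonal entries are zero.
The independent components are the upper-triangular entries: C(n, 2) = n(n-1)/2.
n = 18
C(18, 2) = 18 * 17 / 2 = 306 / 2 = 153

153


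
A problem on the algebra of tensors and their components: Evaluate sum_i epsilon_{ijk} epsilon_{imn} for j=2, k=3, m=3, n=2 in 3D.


Using the identity: epsilon_{ijk} epsilon_{imn} = delta_{jm} delta_{kn} - delta_{jn} delta_{km}.
delta_{23} = 0
delta_{32} = 0
delta_{22} = 1
delta_{33} = 1
Result = 0 * 0 - 1 * 1 = 0 - 1 = -1

-1


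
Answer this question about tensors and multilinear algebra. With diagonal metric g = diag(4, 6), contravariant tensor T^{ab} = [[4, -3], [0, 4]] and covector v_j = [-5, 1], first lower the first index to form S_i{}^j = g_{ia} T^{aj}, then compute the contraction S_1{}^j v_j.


Step 1: lower the first index. For a diagonal metric, g_{ia} T^{aj} = g_{ii} T^{ij} (no sum on i).
g_{11} = 4
S_1{}^1 = 4 * T^{11} = 4 * 4 = 16
S_1{}^2 = 4 * T^{12} = 4 * -3 = -12
Step 2: contract S_1{}^j with v_j.
S_1{}^1 * v_1 = 16 * -5 = -80
S_1{}^2 * v_2 = -12 * 1 = -12
Result = -80 + -12 = -92

-92


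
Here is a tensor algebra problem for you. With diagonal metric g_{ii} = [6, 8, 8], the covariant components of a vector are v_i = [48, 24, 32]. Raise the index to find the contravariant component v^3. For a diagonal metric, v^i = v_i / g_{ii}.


To raise an index with a diagonal metric: v^i = v_i / g_{ii}.
For index 3: v_3 = 32, g_{33} = 8
v^3 = 32 / 8 = 4

4


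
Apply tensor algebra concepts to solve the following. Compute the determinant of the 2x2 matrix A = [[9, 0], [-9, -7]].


For a 2x2 matrix [[a, b], [c, d]], det = a*d - b*c.
a = 9, b = 0, c = -9, d = -7
a*d = 9 * -7 = -63
b*c = 0 * -9 = 0
det = -63 - 0 = -63

-63
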